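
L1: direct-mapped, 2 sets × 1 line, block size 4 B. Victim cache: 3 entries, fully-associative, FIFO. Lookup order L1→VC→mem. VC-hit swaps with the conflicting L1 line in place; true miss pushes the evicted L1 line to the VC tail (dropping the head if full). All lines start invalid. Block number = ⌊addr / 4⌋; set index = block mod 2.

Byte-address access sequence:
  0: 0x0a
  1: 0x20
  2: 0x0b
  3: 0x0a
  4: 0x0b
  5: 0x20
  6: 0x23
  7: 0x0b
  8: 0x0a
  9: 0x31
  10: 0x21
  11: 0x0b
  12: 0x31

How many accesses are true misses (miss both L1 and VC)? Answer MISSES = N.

  [0] addr=0xa blk=2 s=0: MISS | VC []
  [1] addr=0x20 blk=8 s=0: MISS | VC [2]
  [2] addr=0xb blk=2 s=0: VC-HIT | VC [8]
  [3] addr=0xa blk=2 s=0: L1-HIT | VC [8]
  [4] addr=0xb blk=2 s=0: L1-HIT | VC [8]
  [5] addr=0x20 blk=8 s=0: VC-HIT | VC [2]
  [6] addr=0x23 blk=8 s=0: L1-HIT | VC [2]
  [7] addr=0xb blk=2 s=0: VC-HIT | VC [8]
  [8] addr=0xa blk=2 s=0: L1-HIT | VC [8]
  [9] addr=0x31 blk=12 s=0: MISS | VC [8, 2]
  [10] addr=0x21 blk=8 s=0: VC-HIT | VC [12, 2]
  [11] addr=0xb blk=2 s=0: VC-HIT | VC [12, 8]
  [12] addr=0x31 blk=12 s=0: VC-HIT | VC [2, 8]

MISSES = 3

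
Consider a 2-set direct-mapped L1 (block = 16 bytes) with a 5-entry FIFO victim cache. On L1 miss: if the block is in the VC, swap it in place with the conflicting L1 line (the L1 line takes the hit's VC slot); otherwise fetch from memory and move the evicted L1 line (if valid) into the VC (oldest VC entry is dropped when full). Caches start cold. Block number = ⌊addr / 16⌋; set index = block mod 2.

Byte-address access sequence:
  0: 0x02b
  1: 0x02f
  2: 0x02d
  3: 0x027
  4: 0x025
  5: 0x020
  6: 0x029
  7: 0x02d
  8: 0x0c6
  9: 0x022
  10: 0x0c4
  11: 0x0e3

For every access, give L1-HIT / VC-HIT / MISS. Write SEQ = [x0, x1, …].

  [0] addr=0x2b blk=2 s=0: MISS | VC []
  [1] addr=0x2f blk=2 s=0: L1-HIT | VC []
  [2] addr=0x2d blk=2 s=0: L1-HIT | VC []
  [3] addr=0x27 blk=2 s=0: L1-HIT | VC []
  [4] addr=0x25 blk=2 s=0: L1-HIT | VC []
  [5] addr=0x20 blk=2 s=0: L1-HIT | VC []
  [6] addr=0x29 blk=2 s=0: L1-HIT | VC []
  [7] addr=0x2d blk=2 s=0: L1-HIT | VC []
  [8] addr=0xc6 blk=12 s=0: MISS | VC [2]
  [9] addr=0x22 blk=2 s=0: VC-HIT | VC [12]
  [10] addr=0xc4 blk=12 s=0: VC-HIT | VC [2]
  [11] addr=0xe3 blk=14 s=0: MISS | VC [2, 12]

SEQ = [MISS, L1-HIT, L1-HIT, L1-HIT, L1-HIT, L1-HIT, L1-HIT, L1-HIT, MISS, VC-HIT, VC-HIT, MISS]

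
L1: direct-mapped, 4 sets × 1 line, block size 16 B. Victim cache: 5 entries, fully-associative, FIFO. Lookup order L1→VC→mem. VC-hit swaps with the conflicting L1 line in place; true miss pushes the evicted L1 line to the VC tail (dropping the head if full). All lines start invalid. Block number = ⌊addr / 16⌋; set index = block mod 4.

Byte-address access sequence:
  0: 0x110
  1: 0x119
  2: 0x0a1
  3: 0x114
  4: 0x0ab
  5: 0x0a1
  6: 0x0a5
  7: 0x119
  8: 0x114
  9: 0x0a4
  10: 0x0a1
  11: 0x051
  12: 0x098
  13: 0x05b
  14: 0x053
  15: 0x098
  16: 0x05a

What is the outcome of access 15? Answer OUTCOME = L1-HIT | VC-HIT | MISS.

  [0] addr=0x110 blk=17 s=1: MISS | VC []
  [1] addr=0x119 blk=17 s=1: L1-HIT | VC []
  [2] addr=0xa1 blk=10 s=2: MISS | VC []
  [3] addr=0x114 blk=17 s=1: L1-HIT | VC []
  [4] addr=0xab blk=10 s=2: L1-HIT | VC []
  [5] addr=0xa1 blk=10 s=2: L1-HIT | VC []
  [6] addr=0xa5 blk=10 s=2: L1-HIT | VC []
  [7] addr=0x119 blk=17 s=1: L1-HIT | VC []
  [8] addr=0x114 blk=17 s=1: L1-HIT | VC []
  [9] addr=0xa4 blk=10 s=2: L1-HIT | VC []
  [10] addr=0xa1 blk=10 s=2: L1-HIT | VC []
  [11] addr=0x51 blk=5 s=1: MISS | VC [17]
  [12] addr=0x98 blk=9 s=1: MISS | VC [17, 5]
  [13] addr=0x5b blk=5 s=1: VC-HIT | VC [17, 9]
  [14] addr=0x53 blk=5 s=1: L1-HIT | VC [17, 9]
  [15] addr=0x98 blk=9 s=1: VC-HIT | VC [17, 5]
  [16] addr=0x5a blk=5 s=1: VC-HIT | VC [17, 9]

OUTCOME = VC-HIT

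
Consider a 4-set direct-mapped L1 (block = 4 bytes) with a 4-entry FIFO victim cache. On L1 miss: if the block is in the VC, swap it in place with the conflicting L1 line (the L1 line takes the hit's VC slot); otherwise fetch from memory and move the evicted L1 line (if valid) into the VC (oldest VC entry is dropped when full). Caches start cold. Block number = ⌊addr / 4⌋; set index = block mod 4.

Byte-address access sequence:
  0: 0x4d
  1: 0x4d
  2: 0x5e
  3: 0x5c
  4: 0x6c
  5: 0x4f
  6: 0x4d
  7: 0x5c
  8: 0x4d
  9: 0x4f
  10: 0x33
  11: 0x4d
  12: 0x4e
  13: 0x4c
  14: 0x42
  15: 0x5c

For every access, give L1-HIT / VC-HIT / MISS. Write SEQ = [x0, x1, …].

  [0] addr=0x4d blk=19 s=3: MISS | VC []
  [1] addr=0x4d blk=19 s=3: L1-HIT | VC []
  [2] addr=0x5e blk=23 s=3: MISS | VC [19]
  [3] addr=0x5c blk=23 s=3: L1-HIT | VC [19]
  [4] addr=0x6c blk=27 s=3: MISS | VC [19, 23]
  [5] addr=0x4f blk=19 s=3: VC-HIT | VC [27, 23]
  [6] addr=0x4d blk=19 s=3: L1-HIT | VC [27, 23]
  [7] addr=0x5c blk=23 s=3: VC-HIT | VC [27, 19]
  [8] addr=0x4d blk=19 s=3: VC-HIT | VC [27, 23]
  [9] addr=0x4f blk=19 s=3: L1-HIT | VC [27, 23]
  [10] addr=0x33 blk=12 s=0: MISS | VC [27, 23]
  [11] addr=0x4d blk=19 s=3: L1-HIT | VC [27, 23]
  [12] addr=0x4e blk=19 s=3: L1-HIT | VC [27, 23]
  [13] addr=0x4c blk=19 s=3: L1-HIT | VC [27, 23]
  [14] addr=0x42 blk=16 s=0: MISS | VC [27, 23, 12]
  [15] addr=0x5c blk=23 s=3: VC-HIT | VC [27, 19, 12]

SEQ = [MISS, L1-HIT, MISS, L1-HIT, MISS, VC-HIT, L1-HIT, VC-HIT, VC-HIT, L1-HIT, MISS, L1-HIT, L1-HIT, L1-HIT, MISS, VC-HIT]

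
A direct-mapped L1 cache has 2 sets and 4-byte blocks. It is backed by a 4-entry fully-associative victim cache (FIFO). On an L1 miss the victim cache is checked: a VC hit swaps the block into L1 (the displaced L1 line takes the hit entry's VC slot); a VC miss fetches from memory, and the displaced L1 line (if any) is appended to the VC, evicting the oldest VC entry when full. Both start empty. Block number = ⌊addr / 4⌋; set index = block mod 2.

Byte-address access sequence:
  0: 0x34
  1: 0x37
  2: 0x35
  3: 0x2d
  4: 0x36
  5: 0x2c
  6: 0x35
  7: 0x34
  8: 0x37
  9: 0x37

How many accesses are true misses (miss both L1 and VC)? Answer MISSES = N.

MISSES = 2

  [0] addr=0x34 blk=13 s=1: MISS | VC []
  [1] addr=0x37 blk=13 s=1: L1-HIT | VC []
  [2] addr=0x35 blk=13 s=1: L1-HIT | VC []
  [3] addr=0x2d blk=11 s=1: MISS | VC [13]
  [4] addr=0x36 blk=13 s=1: VC-HIT | VC [11]
  [5] addr=0x2c blk=11 s=1: VC-HIT | VC [13]
  [6] addr=0x35 blk=13 s=1: VC-HIT | VC [11]
  [7] addr=0x34 blk=13 s=1: L1-HIT | VC [11]
  [8] addr=0x37 blk=13 s=1: L1-HIT | VC [11]
  [9] addr=0x37 blk=13 s=1: L1-HIT | VC [11]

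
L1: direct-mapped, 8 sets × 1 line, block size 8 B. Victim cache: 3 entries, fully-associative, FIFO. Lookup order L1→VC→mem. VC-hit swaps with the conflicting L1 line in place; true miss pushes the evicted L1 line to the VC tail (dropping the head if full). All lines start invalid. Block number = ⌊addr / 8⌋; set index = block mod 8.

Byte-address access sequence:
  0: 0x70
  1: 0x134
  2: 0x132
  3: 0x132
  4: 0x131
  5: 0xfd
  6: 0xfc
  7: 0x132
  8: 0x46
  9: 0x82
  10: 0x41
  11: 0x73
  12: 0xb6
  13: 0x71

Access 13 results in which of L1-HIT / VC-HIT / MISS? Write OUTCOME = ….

0: 0x70 (blk 14, set 6) → MISS  vc=[]
1: 0x134 (blk 38, set 6) → MISS  vc=[14]
2: 0x132 (blk 38, set 6) → L1-HIT  vc=[14]
3: 0x132 (blk 38, set 6) → L1-HIT  vc=[14]
4: 0x131 (blk 38, set 6) → L1-HIT  vc=[14]
5: 0xfd (blk 31, set 7) → MISS  vc=[14]
6: 0xfc (blk 31, set 7) → L1-HIT  vc=[14]
7: 0x132 (blk 38, set 6) → L1-HIT  vc=[14]
8: 0x46 (blk 8, set 0) → MISS  vc=[14]
9: 0x82 (blk 16, set 0) → MISS  vc=[14, 8]
10: 0x41 (blk 8, set 0) → VC-HIT  vc=[14, 16]
11: 0x73 (blk 14, set 6) → VC-HIT  vc=[38, 16]
12: 0xb6 (blk 22, set 6) → MISS  vc=[38, 16, 14]
13: 0x71 (blk 14, set 6) → VC-HIT  vc=[38, 16, 22]

OUTCOME = VC-HIT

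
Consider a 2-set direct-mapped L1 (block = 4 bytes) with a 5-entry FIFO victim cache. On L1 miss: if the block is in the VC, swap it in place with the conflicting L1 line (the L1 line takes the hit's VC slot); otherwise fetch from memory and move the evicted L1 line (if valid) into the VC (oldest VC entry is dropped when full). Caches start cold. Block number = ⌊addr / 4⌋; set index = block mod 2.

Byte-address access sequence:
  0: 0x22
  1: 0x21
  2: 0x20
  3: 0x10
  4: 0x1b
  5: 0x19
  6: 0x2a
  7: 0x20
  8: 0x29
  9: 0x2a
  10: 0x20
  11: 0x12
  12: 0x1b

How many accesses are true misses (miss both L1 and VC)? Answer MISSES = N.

#0 0x22→b8/s0 MISS; vc=[]
#1 0x21→b8/s0 L1-HIT; vc=[]
#2 0x20→b8/s0 L1-HIT; vc=[]
#3 0x10→b4/s0 MISS; vc=[8]
#4 0x1b→b6/s0 MISS; vc=[8,4]
#5 0x19→b6/s0 L1-HIT; vc=[8,4]
#6 0x2a→b10/s0 MISS; vc=[8,4,6]
#7 0x20→b8/s0 VC-HIT; vc=[10,4,6]
#8 0x29→b10/s0 VC-HIT; vc=[8,4,6]
#9 0x2a→b10/s0 L1-HIT; vc=[8,4,6]
#10 0x20→b8/s0 VC-HIT; vc=[10,4,6]
#11 0x12→b4/s0 VC-HIT; vc=[10,8,6]
#12 0x1b→b6/s0 VC-HIT; vc=[10,8,4]

MISSES = 4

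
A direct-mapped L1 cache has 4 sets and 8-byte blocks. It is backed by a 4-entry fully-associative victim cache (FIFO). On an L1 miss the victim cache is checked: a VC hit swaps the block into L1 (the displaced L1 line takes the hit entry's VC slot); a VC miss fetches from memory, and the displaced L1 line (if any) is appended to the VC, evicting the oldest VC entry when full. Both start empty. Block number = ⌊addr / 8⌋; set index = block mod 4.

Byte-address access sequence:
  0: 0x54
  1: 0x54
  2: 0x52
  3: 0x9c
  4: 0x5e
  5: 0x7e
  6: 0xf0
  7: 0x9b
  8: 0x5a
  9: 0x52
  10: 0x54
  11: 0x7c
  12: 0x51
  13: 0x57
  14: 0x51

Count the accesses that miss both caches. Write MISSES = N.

MISSES = 5

0: 0x54 (blk 10, set 2) → MISS  vc=[]
1: 0x54 (blk 10, set 2) → L1-HIT  vc=[]
2: 0x52 (blk 10, set 2) → L1-HIT  vc=[]
3: 0x9c (blk 19, set 3) → MISS  vc=[]
4: 0x5e (blk 11, set 3) → MISS  vc=[19]
5: 0x7e (blk 15, set 3) → MISS  vc=[19, 11]
6: 0xf0 (blk 30, set 2) → MISS  vc=[19, 11, 10]
7: 0x9b (blk 19, set 3) → VC-HIT  vc=[15, 11, 10]
8: 0x5a (blk 11, set 3) → VC-HIT  vc=[15, 19, 10]
9: 0x52 (blk 10, set 2) → VC-HIT  vc=[15, 19, 30]
10: 0x54 (blk 10, set 2) → L1-HIT  vc=[15, 19, 30]
11: 0x7c (blk 15, set 3) → VC-HIT  vc=[11, 19, 30]
12: 0x51 (blk 10, set 2) → L1-HIT  vc=[11, 19, 30]
13: 0x57 (blk 10, set 2) → L1-HIT  vc=[11, 19, 30]
14: 0x51 (blk 10, set 2) → L1-HIT  vc=[11, 19, 30]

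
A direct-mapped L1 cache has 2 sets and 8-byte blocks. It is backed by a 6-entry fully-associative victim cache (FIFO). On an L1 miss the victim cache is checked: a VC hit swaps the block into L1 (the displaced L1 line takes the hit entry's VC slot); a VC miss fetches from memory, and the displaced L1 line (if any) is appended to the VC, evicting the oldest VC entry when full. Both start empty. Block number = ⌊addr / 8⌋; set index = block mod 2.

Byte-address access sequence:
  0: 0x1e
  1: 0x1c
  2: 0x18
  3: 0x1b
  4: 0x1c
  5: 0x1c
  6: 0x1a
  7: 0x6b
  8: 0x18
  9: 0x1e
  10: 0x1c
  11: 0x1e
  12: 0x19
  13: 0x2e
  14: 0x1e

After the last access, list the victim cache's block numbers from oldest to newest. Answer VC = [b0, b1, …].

VC = [13, 5]

#0 0x1e→b3/s1 MISS; vc=[]
#1 0x1c→b3/s1 L1-HIT; vc=[]
#2 0x18→b3/s1 L1-HIT; vc=[]
#3 0x1b→b3/s1 L1-HIT; vc=[]
#4 0x1c→b3/s1 L1-HIT; vc=[]
#5 0x1c→b3/s1 L1-HIT; vc=[]
#6 0x1a→b3/s1 L1-HIT; vc=[]
#7 0x6b→b13/s1 MISS; vc=[3]
#8 0x18→b3/s1 VC-HIT; vc=[13]
#9 0x1e→b3/s1 L1-HIT; vc=[13]
#10 0x1c→b3/s1 L1-HIT; vc=[13]
#11 0x1e→b3/s1 L1-HIT; vc=[13]
#12 0x19→b3/s1 L1-HIT; vc=[13]
#13 0x2e→b5/s1 MISS; vc=[13,3]
#14 0x1e→b3/s1 VC-HIT; vc=[13,5]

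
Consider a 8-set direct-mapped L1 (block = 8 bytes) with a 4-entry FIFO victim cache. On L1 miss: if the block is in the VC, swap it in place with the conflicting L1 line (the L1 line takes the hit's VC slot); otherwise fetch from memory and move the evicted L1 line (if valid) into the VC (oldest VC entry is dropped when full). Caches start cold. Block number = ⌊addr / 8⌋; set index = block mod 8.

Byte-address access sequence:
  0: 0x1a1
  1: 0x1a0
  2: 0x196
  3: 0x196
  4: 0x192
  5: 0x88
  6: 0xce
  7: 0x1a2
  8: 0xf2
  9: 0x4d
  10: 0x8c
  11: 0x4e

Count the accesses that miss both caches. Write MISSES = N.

0: 0x1a1 (blk 52, set 4) → MISS  vc=[]
1: 0x1a0 (blk 52, set 4) → L1-HIT  vc=[]
2: 0x196 (blk 50, set 2) → MISS  vc=[]
3: 0x196 (blk 50, set 2) → L1-HIT  vc=[]
4: 0x192 (blk 50, set 2) → L1-HIT  vc=[]
5: 0x88 (blk 17, set 1) → MISS  vc=[]
6: 0xce (blk 25, set 1) → MISS  vc=[17]
7: 0x1a2 (blk 52, set 4) → L1-HIT  vc=[17]
8: 0xf2 (blk 30, set 6) → MISS  vc=[17]
9: 0x4d (blk 9, set 1) → MISS  vc=[17, 25]
10: 0x8c (blk 17, set 1) → VC-HIT  vc=[9, 25]
11: 0x4e (blk 9, set 1) → VC-HIT  vc=[17, 25]

MISSES = 6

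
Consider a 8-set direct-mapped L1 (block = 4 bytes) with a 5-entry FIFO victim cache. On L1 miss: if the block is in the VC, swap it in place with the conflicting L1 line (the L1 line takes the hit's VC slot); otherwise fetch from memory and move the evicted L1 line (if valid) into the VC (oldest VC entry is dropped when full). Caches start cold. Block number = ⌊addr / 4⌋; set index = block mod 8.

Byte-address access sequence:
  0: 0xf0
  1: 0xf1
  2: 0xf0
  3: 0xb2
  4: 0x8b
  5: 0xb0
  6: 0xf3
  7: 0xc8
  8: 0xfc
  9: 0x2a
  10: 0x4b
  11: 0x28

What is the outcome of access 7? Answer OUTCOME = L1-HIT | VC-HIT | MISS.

OUTCOME = MISS

#0 0xf0→b60/s4 MISS; vc=[]
#1 0xf1→b60/s4 L1-HIT; vc=[]
#2 0xf0→b60/s4 L1-HIT; vc=[]
#3 0xb2→b44/s4 MISS; vc=[60]
#4 0x8b→b34/s2 MISS; vc=[60]
#5 0xb0→b44/s4 L1-HIT; vc=[60]
#6 0xf3→b60/s4 VC-HIT; vc=[44]
#7 0xc8→b50/s2 MISS; vc=[44,34]
#8 0xfc→b63/s7 MISS; vc=[44,34]
#9 0x2a→b10/s2 MISS; vc=[44,34,50]
#10 0x4b→b18/s2 MISS; vc=[44,34,50,10]
#11 0x28→b10/s2 VC-HIT; vc=[44,34,50,18]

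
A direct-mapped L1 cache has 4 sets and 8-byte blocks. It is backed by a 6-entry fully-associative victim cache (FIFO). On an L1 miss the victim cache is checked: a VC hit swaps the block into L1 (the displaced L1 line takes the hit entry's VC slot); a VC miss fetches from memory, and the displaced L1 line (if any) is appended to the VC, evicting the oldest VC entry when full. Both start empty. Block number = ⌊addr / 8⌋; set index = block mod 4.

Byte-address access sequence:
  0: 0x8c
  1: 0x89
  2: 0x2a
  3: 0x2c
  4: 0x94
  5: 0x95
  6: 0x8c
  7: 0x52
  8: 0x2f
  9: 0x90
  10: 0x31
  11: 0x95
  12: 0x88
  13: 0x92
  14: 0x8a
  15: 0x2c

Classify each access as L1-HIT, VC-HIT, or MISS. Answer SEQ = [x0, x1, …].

  [0] addr=0x8c blk=17 s=1: MISS | VC []
  [1] addr=0x89 blk=17 s=1: L1-HIT | VC []
  [2] addr=0x2a blk=5 s=1: MISS | VC [17]
  [3] addr=0x2c blk=5 s=1: L1-HIT | VC [17]
  [4] addr=0x94 blk=18 s=2: MISS | VC [17]
  [5] addr=0x95 blk=18 s=2: L1-HIT | VC [17]
  [6] addr=0x8c blk=17 s=1: VC-HIT | VC [5]
  [7] addr=0x52 blk=10 s=2: MISS | VC [5, 18]
  [8] addr=0x2f blk=5 s=1: VC-HIT | VC [17, 18]
  [9] addr=0x90 blk=18 s=2: VC-HIT | VC [17, 10]
  [10] addr=0x31 blk=6 s=2: MISS | VC [17, 10, 18]
  [11] addr=0x95 blk=18 s=2: VC-HIT | VC [17, 10, 6]
  [12] addr=0x88 blk=17 s=1: VC-HIT | VC [5, 10, 6]
  [13] addr=0x92 blk=18 s=2: L1-HIT | VC [5, 10, 6]
  [14] addr=0x8a blk=17 s=1: L1-HIT | VC [5, 10, 6]
  [15] addr=0x2c blk=5 s=1: VC-HIT | VC [17, 10, 6]

SEQ = [MISS, L1-HIT, MISS, L1-HIT, MISS, L1-HIT, VC-HIT, MISS, VC-HIT, VC-HIT, MISS, VC-HIT, VC-HIT, L1-HIT, L1-HIT, VC-HIT]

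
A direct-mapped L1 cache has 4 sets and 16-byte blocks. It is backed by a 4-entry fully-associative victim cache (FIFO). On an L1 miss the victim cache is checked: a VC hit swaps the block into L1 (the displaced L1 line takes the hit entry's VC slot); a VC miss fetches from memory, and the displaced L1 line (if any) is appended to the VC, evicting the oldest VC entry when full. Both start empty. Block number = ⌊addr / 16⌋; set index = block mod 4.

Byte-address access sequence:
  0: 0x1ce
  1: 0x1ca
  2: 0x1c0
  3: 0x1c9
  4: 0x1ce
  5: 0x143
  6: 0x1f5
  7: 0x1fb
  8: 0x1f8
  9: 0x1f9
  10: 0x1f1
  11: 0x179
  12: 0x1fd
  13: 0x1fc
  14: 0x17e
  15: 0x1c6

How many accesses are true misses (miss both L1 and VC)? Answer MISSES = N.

  [0] addr=0x1ce blk=28 s=0: MISS | VC []
  [1] addr=0x1ca blk=28 s=0: L1-HIT | VC []
  [2] addr=0x1c0 blk=28 s=0: L1-HIT | VC []
  [3] addr=0x1c9 blk=28 s=0: L1-HIT | VC []
  [4] addr=0x1ce blk=28 s=0: L1-HIT | VC []
  [5] addr=0x143 blk=20 s=0: MISS | VC [28]
  [6] addr=0x1f5 blk=31 s=3: MISS | VC [28]
  [7] addr=0x1fb blk=31 s=3: L1-HIT | VC [28]
  [8] addr=0x1f8 blk=31 s=3: L1-HIT | VC [28]
  [9] addr=0x1f9 blk=31 s=3: L1-HIT | VC [28]
  [10] addr=0x1f1 blk=31 s=3: L1-HIT | VC [28]
  [11] addr=0x179 blk=23 s=3: MISS | VC [28, 31]
  [12] addr=0x1fd blk=31 s=3: VC-HIT | VC [28, 23]
  [13] addr=0x1fc blk=31 s=3: L1-HIT | VC [28, 23]
  [14] addr=0x17e blk=23 s=3: VC-HIT | VC [28, 31]
  [15] addr=0x1c6 blk=28 s=0: VC-HIT | VC [20, 31]

MISSES = 4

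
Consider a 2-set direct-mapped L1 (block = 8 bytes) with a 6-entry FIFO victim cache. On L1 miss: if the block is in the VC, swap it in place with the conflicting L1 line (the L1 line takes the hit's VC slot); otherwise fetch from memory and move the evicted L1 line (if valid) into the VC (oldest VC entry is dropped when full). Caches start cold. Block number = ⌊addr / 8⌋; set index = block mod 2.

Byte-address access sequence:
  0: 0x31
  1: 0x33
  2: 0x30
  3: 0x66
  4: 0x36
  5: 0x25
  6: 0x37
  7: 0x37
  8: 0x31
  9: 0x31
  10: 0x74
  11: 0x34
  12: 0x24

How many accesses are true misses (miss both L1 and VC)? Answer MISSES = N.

MISSES = 4

0: 0x31 (blk 6, set 0) → MISS  vc=[]
1: 0x33 (blk 6, set 0) → L1-HIT  vc=[]
2: 0x30 (blk 6, set 0) → L1-HIT  vc=[]
3: 0x66 (blk 12, set 0) → MISS  vc=[6]
4: 0x36 (blk 6, set 0) → VC-HIT  vc=[12]
5: 0x25 (blk 4, set 0) → MISS  vc=[12, 6]
6: 0x37 (blk 6, set 0) → VC-HIT  vc=[12, 4]
7: 0x37 (blk 6, set 0) → L1-HIT  vc=[12, 4]
8: 0x31 (blk 6, set 0) → L1-HIT  vc=[12, 4]
9: 0x31 (blk 6, set 0) → L1-HIT  vc=[12, 4]
10: 0x74 (blk 14, set 0) → MISS  vc=[12, 4, 6]
11: 0x34 (blk 6, set 0) → VC-HIT  vc=[12, 4, 14]
12: 0x24 (blk 4, set 0) → VC-HIT  vc=[12, 6, 14]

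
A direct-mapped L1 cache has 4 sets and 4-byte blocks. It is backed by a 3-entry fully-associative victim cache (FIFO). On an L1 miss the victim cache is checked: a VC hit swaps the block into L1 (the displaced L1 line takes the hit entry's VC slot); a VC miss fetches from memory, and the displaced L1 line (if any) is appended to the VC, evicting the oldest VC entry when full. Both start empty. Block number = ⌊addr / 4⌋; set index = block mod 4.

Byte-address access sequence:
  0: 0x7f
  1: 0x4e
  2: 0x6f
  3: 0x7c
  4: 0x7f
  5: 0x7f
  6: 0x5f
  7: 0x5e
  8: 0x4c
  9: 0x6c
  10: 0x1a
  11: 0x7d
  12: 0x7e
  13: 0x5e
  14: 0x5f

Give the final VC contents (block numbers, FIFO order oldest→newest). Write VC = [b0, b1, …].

VC = [19, 31, 27]

#0 0x7f→b31/s3 MISS; vc=[]
#1 0x4e→b19/s3 MISS; vc=[31]
#2 0x6f→b27/s3 MISS; vc=[31,19]
#3 0x7c→b31/s3 VC-HIT; vc=[27,19]
#4 0x7f→b31/s3 L1-HIT; vc=[27,19]
#5 0x7f→b31/s3 L1-HIT; vc=[27,19]
#6 0x5f→b23/s3 MISS; vc=[27,19,31]
#7 0x5e→b23/s3 L1-HIT; vc=[27,19,31]
#8 0x4c→b19/s3 VC-HIT; vc=[27,23,31]
#9 0x6c→b27/s3 VC-HIT; vc=[19,23,31]
#10 0x1a→b6/s2 MISS; vc=[19,23,31]
#11 0x7d→b31/s3 VC-HIT; vc=[19,23,27]
#12 0x7e→b31/s3 L1-HIT; vc=[19,23,27]
#13 0x5e→b23/s3 VC-HIT; vc=[19,31,27]
#14 0x5f→b23/s3 L1-HIT; vc=[19,31,27]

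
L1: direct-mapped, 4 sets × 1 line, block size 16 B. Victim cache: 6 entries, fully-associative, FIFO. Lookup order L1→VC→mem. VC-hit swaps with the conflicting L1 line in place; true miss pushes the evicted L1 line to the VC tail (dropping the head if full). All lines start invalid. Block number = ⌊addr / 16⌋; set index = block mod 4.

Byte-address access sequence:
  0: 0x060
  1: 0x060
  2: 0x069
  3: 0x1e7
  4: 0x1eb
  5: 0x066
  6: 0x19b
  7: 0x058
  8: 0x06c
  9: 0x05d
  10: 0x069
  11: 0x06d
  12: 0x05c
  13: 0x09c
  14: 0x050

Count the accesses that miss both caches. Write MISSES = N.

MISSES = 5

  [0] addr=0x60 blk=6 s=2: MISS | VC []
  [1] addr=0x60 blk=6 s=2: L1-HIT | VC []
  [2] addr=0x69 blk=6 s=2: L1-HIT | VC []
  [3] addr=0x1e7 blk=30 s=2: MISS | VC [6]
  [4] addr=0x1eb blk=30 s=2: L1-HIT | VC [6]
  [5] addr=0x66 blk=6 s=2: VC-HIT | VC [30]
  [6] addr=0x19b blk=25 s=1: MISS | VC [30]
  [7] addr=0x58 blk=5 s=1: MISS | VC [30, 25]
  [8] addr=0x6c blk=6 s=2: L1-HIT | VC [30, 25]
  [9] addr=0x5d blk=5 s=1: L1-HIT | VC [30, 25]
  [10] addr=0x69 blk=6 s=2: L1-HIT | VC [30, 25]
  [11] addr=0x6d blk=6 s=2: L1-HIT | VC [30, 25]
  [12] addr=0x5c blk=5 s=1: L1-HIT | VC [30, 25]
  [13] addr=0x9c blk=9 s=1: MISS | VC [30, 25, 5]
  [14] addr=0x50 blk=5 s=1: VC-HIT | VC [30, 25, 9]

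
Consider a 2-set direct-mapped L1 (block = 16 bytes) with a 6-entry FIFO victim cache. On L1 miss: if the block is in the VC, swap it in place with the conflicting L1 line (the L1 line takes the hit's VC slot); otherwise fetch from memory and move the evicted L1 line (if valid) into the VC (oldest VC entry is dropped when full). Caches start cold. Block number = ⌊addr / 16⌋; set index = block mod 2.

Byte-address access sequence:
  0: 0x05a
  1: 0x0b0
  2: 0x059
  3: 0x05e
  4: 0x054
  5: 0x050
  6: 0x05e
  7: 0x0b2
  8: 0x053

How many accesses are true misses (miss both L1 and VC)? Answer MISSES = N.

MISSES = 2

0: 0x5a (blk 5, set 1) → MISS  vc=[]
1: 0xb0 (blk 11, set 1) → MISS  vc=[5]
2: 0x59 (blk 5, set 1) → VC-HIT  vc=[11]
3: 0x5e (blk 5, set 1) → L1-HIT  vc=[11]
4: 0x54 (blk 5, set 1) → L1-HIT  vc=[11]
5: 0x50 (blk 5, set 1) → L1-HIT  vc=[11]
6: 0x5e (blk 5, set 1) → L1-HIT  vc=[11]
7: 0xb2 (blk 11, set 1) → VC-HIT  vc=[5]
8: 0x53 (blk 5, set 1) → VC-HIT  vc=[11]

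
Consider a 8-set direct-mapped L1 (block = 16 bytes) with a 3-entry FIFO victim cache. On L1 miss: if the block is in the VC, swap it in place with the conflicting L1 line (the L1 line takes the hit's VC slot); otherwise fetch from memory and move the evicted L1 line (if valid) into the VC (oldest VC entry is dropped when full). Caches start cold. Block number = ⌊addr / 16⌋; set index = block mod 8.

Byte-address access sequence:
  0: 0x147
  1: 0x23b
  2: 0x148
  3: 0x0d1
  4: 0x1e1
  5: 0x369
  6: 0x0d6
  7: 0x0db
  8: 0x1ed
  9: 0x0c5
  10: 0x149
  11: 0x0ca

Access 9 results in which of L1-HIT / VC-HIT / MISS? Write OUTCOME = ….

OUTCOME = MISS

#0 0x147→b20/s4 MISS; vc=[]
#1 0x23b→b35/s3 MISS; vc=[]
#2 0x148→b20/s4 L1-HIT; vc=[]
#3 0xd1→b13/s5 MISS; vc=[]
#4 0x1e1→b30/s6 MISS; vc=[]
#5 0x369→b54/s6 MISS; vc=[30]
#6 0xd6→b13/s5 L1-HIT; vc=[30]
#7 0xdb→b13/s5 L1-HIT; vc=[30]
#8 0x1ed→b30/s6 VC-HIT; vc=[54]
#9 0xc5→b12/s4 MISS; vc=[54,20]
#10 0x149→b20/s4 VC-HIT; vc=[54,12]
#11 0xca→b12/s4 VC-HIT; vc=[54,20]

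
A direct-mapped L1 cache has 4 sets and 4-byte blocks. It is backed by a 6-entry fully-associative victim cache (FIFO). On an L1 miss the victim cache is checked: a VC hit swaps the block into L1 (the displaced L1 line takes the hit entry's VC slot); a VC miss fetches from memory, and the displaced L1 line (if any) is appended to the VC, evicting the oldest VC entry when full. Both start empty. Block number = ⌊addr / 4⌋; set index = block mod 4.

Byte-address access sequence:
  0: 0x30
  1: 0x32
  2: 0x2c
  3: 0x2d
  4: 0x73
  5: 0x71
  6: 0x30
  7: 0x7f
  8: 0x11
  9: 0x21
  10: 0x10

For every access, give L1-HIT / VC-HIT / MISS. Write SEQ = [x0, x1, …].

SEQ = [MISS, L1-HIT, MISS, L1-HIT, MISS, L1-HIT, VC-HIT, MISS, MISS, MISS, VC-HIT]

#0 0x30→b12/s0 MISS; vc=[]
#1 0x32→b12/s0 L1-HIT; vc=[]
#2 0x2c→b11/s3 MISS; vc=[]
#3 0x2d→b11/s3 L1-HIT; vc=[]
#4 0x73→b28/s0 MISS; vc=[12]
#5 0x71→b28/s0 L1-HIT; vc=[12]
#6 0x30→b12/s0 VC-HIT; vc=[28]
#7 0x7f→b31/s3 MISS; vc=[28,11]
#8 0x11→b4/s0 MISS; vc=[28,11,12]
#9 0x21→b8/s0 MISS; vc=[28,11,12,4]
#10 0x10→b4/s0 VC-HIT; vc=[28,11,12,8]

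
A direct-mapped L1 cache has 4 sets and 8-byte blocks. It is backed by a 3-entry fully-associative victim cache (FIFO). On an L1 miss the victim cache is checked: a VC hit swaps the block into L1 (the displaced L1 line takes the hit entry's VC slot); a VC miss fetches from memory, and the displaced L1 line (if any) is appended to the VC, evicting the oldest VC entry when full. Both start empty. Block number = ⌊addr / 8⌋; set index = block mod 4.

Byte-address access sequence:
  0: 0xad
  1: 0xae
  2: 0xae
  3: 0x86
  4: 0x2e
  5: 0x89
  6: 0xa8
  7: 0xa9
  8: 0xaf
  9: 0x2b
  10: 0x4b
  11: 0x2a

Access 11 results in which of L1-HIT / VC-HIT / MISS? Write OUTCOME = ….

0: 0xad (blk 21, set 1) → MISS  vc=[]
1: 0xae (blk 21, set 1) → L1-HIT  vc=[]
2: 0xae (blk 21, set 1) → L1-HIT  vc=[]
3: 0x86 (blk 16, set 0) → MISS  vc=[]
4: 0x2e (blk 5, set 1) → MISS  vc=[21]
5: 0x89 (blk 17, set 1) → MISS  vc=[21, 5]
6: 0xa8 (blk 21, set 1) → VC-HIT  vc=[17, 5]
7: 0xa9 (blk 21, set 1) → L1-HIT  vc=[17, 5]
8: 0xaf (blk 21, set 1) → L1-HIT  vc=[17, 5]
9: 0x2b (blk 5, set 1) → VC-HIT  vc=[17, 21]
10: 0x4b (blk 9, set 1) → MISS  vc=[17, 21, 5]
11: 0x2a (blk 5, set 1) → VC-HIT  vc=[17, 21, 9]

OUTCOME = VC-HIT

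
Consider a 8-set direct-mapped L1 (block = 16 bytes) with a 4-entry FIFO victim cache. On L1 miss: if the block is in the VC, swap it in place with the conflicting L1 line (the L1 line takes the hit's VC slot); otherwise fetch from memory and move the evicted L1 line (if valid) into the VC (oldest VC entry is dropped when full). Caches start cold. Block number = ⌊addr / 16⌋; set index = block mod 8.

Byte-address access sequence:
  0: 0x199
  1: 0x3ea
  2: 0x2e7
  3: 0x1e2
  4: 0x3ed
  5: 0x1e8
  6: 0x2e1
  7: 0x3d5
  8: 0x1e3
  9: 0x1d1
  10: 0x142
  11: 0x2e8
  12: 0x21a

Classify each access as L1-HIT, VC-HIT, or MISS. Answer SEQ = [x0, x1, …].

SEQ = [MISS, MISS, MISS, MISS, VC-HIT, VC-HIT, VC-HIT, MISS, VC-HIT, MISS, MISS, VC-HIT, MISS]

#0 0x199→b25/s1 MISS; vc=[]
#1 0x3ea→b62/s6 MISS; vc=[]
#2 0x2e7→b46/s6 MISS; vc=[62]
#3 0x1e2→b30/s6 MISS; vc=[62,46]
#4 0x3ed→b62/s6 VC-HIT; vc=[30,46]
#5 0x1e8→b30/s6 VC-HIT; vc=[62,46]
#6 0x2e1→b46/s6 VC-HIT; vc=[62,30]
#7 0x3d5→b61/s5 MISS; vc=[62,30]
#8 0x1e3→b30/s6 VC-HIT; vc=[62,46]
#9 0x1d1→b29/s5 MISS; vc=[62,46,61]
#10 0x142→b20/s4 MISS; vc=[62,46,61]
#11 0x2e8→b46/s6 VC-HIT; vc=[62,30,61]
#12 0x21a→b33/s1 MISS; vc=[62,30,61,25]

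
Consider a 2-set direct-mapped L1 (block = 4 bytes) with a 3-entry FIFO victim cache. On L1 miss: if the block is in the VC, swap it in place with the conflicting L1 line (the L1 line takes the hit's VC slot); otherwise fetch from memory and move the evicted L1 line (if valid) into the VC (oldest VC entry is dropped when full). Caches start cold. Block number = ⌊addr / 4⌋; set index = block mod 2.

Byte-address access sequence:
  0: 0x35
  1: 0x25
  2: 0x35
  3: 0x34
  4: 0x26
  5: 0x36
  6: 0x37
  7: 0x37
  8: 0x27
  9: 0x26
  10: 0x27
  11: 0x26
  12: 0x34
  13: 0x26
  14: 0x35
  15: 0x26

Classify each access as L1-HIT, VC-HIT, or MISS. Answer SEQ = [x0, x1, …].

#0 0x35→b13/s1 MISS; vc=[]
#1 0x25→b9/s1 MISS; vc=[13]
#2 0x35→b13/s1 VC-HIT; vc=[9]
#3 0x34→b13/s1 L1-HIT; vc=[9]
#4 0x26→b9/s1 VC-HIT; vc=[13]
#5 0x36→b13/s1 VC-HIT; vc=[9]
#6 0x37→b13/s1 L1-HIT; vc=[9]
#7 0x37→b13/s1 L1-HIT; vc=[9]
#8 0x27→b9/s1 VC-HIT; vc=[13]
#9 0x26→b9/s1 L1-HIT; vc=[13]
#10 0x27→b9/s1 L1-HIT; vc=[13]
#11 0x26→b9/s1 L1-HIT; vc=[13]
#12 0x34→b13/s1 VC-HIT; vc=[9]
#13 0x26→b9/s1 VC-HIT; vc=[13]
#14 0x35→b13/s1 VC-HIT; vc=[9]
#15 0x26→b9/s1 VC-HIT; vc=[13]

SEQ = [MISS, MISS, VC-HIT, L1-HIT, VC-HIT, VC-HIT, L1-HIT, L1-HIT, VC-HIT, L1-HIT, L1-HIT, L1-HIT, VC-HIT, VC-HIT, VC-HIT, VC-HIT]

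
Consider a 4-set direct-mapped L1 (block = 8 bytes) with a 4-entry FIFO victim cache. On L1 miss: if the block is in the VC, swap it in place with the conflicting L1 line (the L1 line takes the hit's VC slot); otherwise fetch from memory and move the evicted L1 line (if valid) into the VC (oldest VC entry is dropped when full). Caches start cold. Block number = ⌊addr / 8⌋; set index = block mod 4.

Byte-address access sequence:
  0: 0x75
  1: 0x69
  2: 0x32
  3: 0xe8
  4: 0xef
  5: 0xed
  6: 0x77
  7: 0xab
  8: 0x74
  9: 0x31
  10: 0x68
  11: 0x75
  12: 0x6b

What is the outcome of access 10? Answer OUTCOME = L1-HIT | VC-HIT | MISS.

OUTCOME = VC-HIT

#0 0x75→b14/s2 MISS; vc=[]
#1 0x69→b13/s1 MISS; vc=[]
#2 0x32→b6/s2 MISS; vc=[14]
#3 0xe8→b29/s1 MISS; vc=[14,13]
#4 0xef→b29/s1 L1-HIT; vc=[14,13]
#5 0xed→b29/s1 L1-HIT; vc=[14,13]
#6 0x77→b14/s2 VC-HIT; vc=[6,13]
#7 0xab→b21/s1 MISS; vc=[6,13,29]
#8 0x74→b14/s2 L1-HIT; vc=[6,13,29]
#9 0x31→b6/s2 VC-HIT; vc=[14,13,29]
#10 0x68→b13/s1 VC-HIT; vc=[14,21,29]
#11 0x75→b14/s2 VC-HIT; vc=[6,21,29]
#12 0x6b→b13/s1 L1-HIT; vc=[6,21,29]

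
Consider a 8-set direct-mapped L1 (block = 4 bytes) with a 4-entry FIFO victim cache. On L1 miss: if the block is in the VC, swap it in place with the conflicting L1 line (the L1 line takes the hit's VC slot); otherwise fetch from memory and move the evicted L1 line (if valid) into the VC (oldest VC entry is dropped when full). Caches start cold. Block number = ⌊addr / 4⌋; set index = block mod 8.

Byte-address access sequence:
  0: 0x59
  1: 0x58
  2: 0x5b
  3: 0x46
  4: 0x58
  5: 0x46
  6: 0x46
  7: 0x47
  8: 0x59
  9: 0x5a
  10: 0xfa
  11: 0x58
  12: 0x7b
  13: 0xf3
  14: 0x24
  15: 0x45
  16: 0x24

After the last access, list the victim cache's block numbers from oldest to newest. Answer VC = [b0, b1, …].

  [0] addr=0x59 blk=22 s=6: MISS | VC []
  [1] addr=0x58 blk=22 s=6: L1-HIT | VC []
  [2] addr=0x5b blk=22 s=6: L1-HIT | VC []
  [3] addr=0x46 blk=17 s=1: MISS | VC []
  [4] addr=0x58 blk=22 s=6: L1-HIT | VC []
  [5] addr=0x46 blk=17 s=1: L1-HIT | VC []
  [6] addr=0x46 blk=17 s=1: L1-HIT | VC []
  [7] addr=0x47 blk=17 s=1: L1-HIT | VC []
  [8] addr=0x59 blk=22 s=6: L1-HIT | VC []
  [9] addr=0x5a blk=22 s=6: L1-HIT | VC []
  [10] addr=0xfa blk=62 s=6: MISS | VC [22]
  [11] addr=0x58 blk=22 s=6: VC-HIT | VC [62]
  [12] addr=0x7b blk=30 s=6: MISS | VC [62, 22]
  [13] addr=0xf3 blk=60 s=4: MISS | VC [62, 22]
  [14] addr=0x24 blk=9 s=1: MISS | VC [62, 22, 17]
  [15] addr=0x45 blk=17 s=1: VC-HIT | VC [62, 22, 9]
  [16] addr=0x24 blk=9 s=1: VC-HIT | VC [62, 22, 17]

VC = [62, 22, 17]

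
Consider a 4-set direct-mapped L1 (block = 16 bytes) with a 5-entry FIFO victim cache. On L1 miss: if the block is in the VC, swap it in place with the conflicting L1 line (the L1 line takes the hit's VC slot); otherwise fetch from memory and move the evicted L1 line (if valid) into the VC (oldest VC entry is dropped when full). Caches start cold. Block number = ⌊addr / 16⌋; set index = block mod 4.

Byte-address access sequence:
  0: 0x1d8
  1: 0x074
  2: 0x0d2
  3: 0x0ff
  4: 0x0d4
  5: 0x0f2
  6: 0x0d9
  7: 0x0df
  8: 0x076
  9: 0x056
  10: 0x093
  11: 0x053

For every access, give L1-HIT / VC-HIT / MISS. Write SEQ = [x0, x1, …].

  [0] addr=0x1d8 blk=29 s=1: MISS | VC []
  [1] addr=0x74 blk=7 s=3: MISS | VC []
  [2] addr=0xd2 blk=13 s=1: MISS | VC [29]
  [3] addr=0xff blk=15 s=3: MISS | VC [29, 7]
  [4] addr=0xd4 blk=13 s=1: L1-HIT | VC [29, 7]
  [5] addr=0xf2 blk=15 s=3: L1-HIT | VC [29, 7]
  [6] addr=0xd9 blk=13 s=1: L1-HIT | VC [29, 7]
  [7] addr=0xdf blk=13 s=1: L1-HIT | VC [29, 7]
  [8] addr=0x76 blk=7 s=3: VC-HIT | VC [29, 15]
  [9] addr=0x56 blk=5 s=1: MISS | VC [29, 15, 13]
  [10] addr=0x93 blk=9 s=1: MISS | VC [29, 15, 13, 5]
  [11] addr=0x53 blk=5 s=1: VC-HIT | VC [29, 15, 13, 9]

SEQ = [MISS, MISS, MISS, MISS, L1-HIT, L1-HIT, L1-HIT, L1-HIT, VC-HIT, MISS, MISS, VC-HIT]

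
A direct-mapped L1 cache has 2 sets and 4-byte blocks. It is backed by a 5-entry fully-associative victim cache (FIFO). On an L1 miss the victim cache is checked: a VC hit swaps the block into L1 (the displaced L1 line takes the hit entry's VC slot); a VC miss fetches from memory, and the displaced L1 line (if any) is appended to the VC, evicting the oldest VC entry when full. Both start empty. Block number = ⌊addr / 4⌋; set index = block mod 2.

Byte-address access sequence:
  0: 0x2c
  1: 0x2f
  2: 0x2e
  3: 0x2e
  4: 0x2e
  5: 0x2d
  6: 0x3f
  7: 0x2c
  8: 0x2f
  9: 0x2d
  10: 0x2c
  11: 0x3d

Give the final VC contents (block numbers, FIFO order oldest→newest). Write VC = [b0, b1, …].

#0 0x2c→b11/s1 MISS; vc=[]
#1 0x2f→b11/s1 L1-HIT; vc=[]
#2 0x2e→b11/s1 L1-HIT; vc=[]
#3 0x2e→b11/s1 L1-HIT; vc=[]
#4 0x2e→b11/s1 L1-HIT; vc=[]
#5 0x2d→b11/s1 L1-HIT; vc=[]
#6 0x3f→b15/s1 MISS; vc=[11]
#7 0x2c→b11/s1 VC-HIT; vc=[15]
#8 0x2f→b11/s1 L1-HIT; vc=[15]
#9 0x2d→b11/s1 L1-HIT; vc=[15]
#10 0x2c→b11/s1 L1-HIT; vc=[15]
#11 0x3d→b15/s1 VC-HIT; vc=[11]

VC = [11]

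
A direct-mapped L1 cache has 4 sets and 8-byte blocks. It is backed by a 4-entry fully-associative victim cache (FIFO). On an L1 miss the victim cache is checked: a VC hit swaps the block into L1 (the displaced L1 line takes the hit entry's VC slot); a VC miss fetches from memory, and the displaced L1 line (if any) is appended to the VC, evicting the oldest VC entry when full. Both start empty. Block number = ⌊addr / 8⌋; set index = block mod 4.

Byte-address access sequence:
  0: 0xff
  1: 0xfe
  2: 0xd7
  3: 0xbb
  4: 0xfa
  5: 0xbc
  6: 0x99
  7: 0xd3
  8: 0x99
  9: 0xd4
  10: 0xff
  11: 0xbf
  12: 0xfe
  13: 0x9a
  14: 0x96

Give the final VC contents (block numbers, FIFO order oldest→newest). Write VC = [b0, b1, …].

VC = [31, 23, 26]

  [0] addr=0xff blk=31 s=3: MISS | VC []
  [1] addr=0xfe blk=31 s=3: L1-HIT | VC []
  [2] addr=0xd7 blk=26 s=2: MISS | VC []
  [3] addr=0xbb blk=23 s=3: MISS | VC [31]
  [4] addr=0xfa blk=31 s=3: VC-HIT | VC [23]
  [5] addr=0xbc blk=23 s=3: VC-HIT | VC [31]
  [6] addr=0x99 blk=19 s=3: MISS | VC [31, 23]
  [7] addr=0xd3 blk=26 s=2: L1-HIT | VC [31, 23]
  [8] addr=0x99 blk=19 s=3: L1-HIT | VC [31, 23]
  [9] addr=0xd4 blk=26 s=2: L1-HIT | VC [31, 23]
  [10] addr=0xff blk=31 s=3: VC-HIT | VC [19, 23]
  [11] addr=0xbf blk=23 s=3: VC-HIT | VC [19, 31]
  [12] addr=0xfe blk=31 s=3: VC-HIT | VC [19, 23]
  [13] addr=0x9a blk=19 s=3: VC-HIT | VC [31, 23]
  [14] addr=0x96 blk=18 s=2: MISS | VC [31, 23, 26]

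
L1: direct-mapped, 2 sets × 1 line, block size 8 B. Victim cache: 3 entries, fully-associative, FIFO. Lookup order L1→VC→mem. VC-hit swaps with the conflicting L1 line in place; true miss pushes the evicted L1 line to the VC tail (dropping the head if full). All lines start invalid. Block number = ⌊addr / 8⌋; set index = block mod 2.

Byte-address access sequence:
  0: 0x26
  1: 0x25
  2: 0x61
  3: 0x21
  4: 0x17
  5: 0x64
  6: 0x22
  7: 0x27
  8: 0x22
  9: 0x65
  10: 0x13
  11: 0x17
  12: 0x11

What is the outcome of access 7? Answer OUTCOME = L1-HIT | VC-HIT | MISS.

OUTCOME = L1-HIT

#0 0x26→b4/s0 MISS; vc=[]
#1 0x25→b4/s0 L1-HIT; vc=[]
#2 0x61→b12/s0 MISS; vc=[4]
#3 0x21→b4/s0 VC-HIT; vc=[12]
#4 0x17→b2/s0 MISS; vc=[12,4]
#5 0x64→b12/s0 VC-HIT; vc=[2,4]
#6 0x22→b4/s0 VC-HIT; vc=[2,12]
#7 0x27→b4/s0 L1-HIT; vc=[2,12]
#8 0x22→b4/s0 L1-HIT; vc=[2,12]
#9 0x65→b12/s0 VC-HIT; vc=[2,4]
#10 0x13→b2/s0 VC-HIT; vc=[12,4]
#11 0x17→b2/s0 L1-HIT; vc=[12,4]
#12 0x11→b2/s0 L1-HIT; vc=[12,4]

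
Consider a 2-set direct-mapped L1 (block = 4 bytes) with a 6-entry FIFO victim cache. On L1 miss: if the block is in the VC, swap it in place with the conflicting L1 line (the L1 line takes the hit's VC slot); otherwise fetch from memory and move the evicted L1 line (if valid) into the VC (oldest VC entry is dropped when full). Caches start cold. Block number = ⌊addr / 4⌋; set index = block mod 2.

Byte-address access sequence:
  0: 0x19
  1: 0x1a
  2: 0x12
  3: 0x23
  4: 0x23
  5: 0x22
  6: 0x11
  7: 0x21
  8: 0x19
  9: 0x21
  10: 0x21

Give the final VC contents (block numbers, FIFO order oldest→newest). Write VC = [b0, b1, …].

VC = [6, 4]

0: 0x19 (blk 6, set 0) → MISS  vc=[]
1: 0x1a (blk 6, set 0) → L1-HIT  vc=[]
2: 0x12 (blk 4, set 0) → MISS  vc=[6]
3: 0x23 (blk 8, set 0) → MISS  vc=[6, 4]
4: 0x23 (blk 8, set 0) → L1-HIT  vc=[6, 4]
5: 0x22 (blk 8, set 0) → L1-HIT  vc=[6, 4]
6: 0x11 (blk 4, set 0) → VC-HIT  vc=[6, 8]
7: 0x21 (blk 8, set 0) → VC-HIT  vc=[6, 4]
8: 0x19 (blk 6, set 0) → VC-HIT  vc=[8, 4]
9: 0x21 (blk 8, set 0) → VC-HIT  vc=[6, 4]
10: 0x21 (blk 8, set 0) → L1-HIT  vc=[6, 4]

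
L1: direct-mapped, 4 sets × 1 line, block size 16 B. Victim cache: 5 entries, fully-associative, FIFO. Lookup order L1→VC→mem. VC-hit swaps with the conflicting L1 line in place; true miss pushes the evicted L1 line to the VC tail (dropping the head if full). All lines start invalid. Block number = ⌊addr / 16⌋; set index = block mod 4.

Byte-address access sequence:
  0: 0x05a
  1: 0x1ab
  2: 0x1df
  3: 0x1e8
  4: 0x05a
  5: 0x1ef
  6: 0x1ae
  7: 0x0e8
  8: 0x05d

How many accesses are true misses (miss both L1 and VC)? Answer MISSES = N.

MISSES = 5

  [0] addr=0x5a blk=5 s=1: MISS | VC []
  [1] addr=0x1ab blk=26 s=2: MISS | VC []
  [2] addr=0x1df blk=29 s=1: MISS | VC [5]
  [3] addr=0x1e8 blk=30 s=2: MISS | VC [5, 26]
  [4] addr=0x5a blk=5 s=1: VC-HIT | VC [29, 26]
  [5] addr=0x1ef blk=30 s=2: L1-HIT | VC [29, 26]
  [6] addr=0x1ae blk=26 s=2: VC-HIT | VC [29, 30]
  [7] addr=0xe8 blk=14 s=2: MISS | VC [29, 30, 26]
  [8] addr=0x5d blk=5 s=1: L1-HIT | VC [29, 30, 26]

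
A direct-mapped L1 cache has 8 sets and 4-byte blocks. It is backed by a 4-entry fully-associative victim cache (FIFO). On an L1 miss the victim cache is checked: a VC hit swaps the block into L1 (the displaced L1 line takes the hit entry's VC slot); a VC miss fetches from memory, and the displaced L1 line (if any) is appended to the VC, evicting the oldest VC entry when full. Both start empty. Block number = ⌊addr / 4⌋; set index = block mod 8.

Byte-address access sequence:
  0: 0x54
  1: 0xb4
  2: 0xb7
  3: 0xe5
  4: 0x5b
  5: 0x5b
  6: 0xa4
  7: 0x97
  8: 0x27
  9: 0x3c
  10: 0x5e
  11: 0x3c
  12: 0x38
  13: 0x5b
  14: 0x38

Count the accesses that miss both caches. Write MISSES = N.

0: 0x54 (blk 21, set 5) → MISS  vc=[]
1: 0xb4 (blk 45, set 5) → MISS  vc=[21]
2: 0xb7 (blk 45, set 5) → L1-HIT  vc=[21]
3: 0xe5 (blk 57, set 1) → MISS  vc=[21]
4: 0x5b (blk 22, set 6) → MISS  vc=[21]
5: 0x5b (blk 22, set 6) → L1-HIT  vc=[21]
6: 0xa4 (blk 41, set 1) → MISS  vc=[21, 57]
7: 0x97 (blk 37, set 5) → MISS  vc=[21, 57, 45]
8: 0x27 (blk 9, set 1) → MISS  vc=[21, 57, 45, 41]
9: 0x3c (blk 15, set 7) → MISS  vc=[21, 57, 45, 41]
10: 0x5e (blk 23, set 7) → MISS  vc=[57, 45, 41, 15]
11: 0x3c (blk 15, set 7) → VC-HIT  vc=[57, 45, 41, 23]
12: 0x38 (blk 14, set 6) → MISS  vc=[45, 41, 23, 22]
13: 0x5b (blk 22, set 6) → VC-HIT  vc=[45, 41, 23, 14]
14: 0x38 (blk 14, set 6) → VC-HIT  vc=[45, 41, 23, 22]

MISSES = 10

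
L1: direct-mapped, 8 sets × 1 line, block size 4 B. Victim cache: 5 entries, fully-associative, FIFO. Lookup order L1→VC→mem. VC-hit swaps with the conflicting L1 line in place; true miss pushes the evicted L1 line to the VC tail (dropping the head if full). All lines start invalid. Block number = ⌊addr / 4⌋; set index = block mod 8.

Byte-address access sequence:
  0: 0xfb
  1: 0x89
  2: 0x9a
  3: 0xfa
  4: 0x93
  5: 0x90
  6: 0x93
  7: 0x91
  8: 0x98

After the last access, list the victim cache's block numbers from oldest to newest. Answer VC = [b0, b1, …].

VC = [62]

#0 0xfb→b62/s6 MISS; vc=[]
#1 0x89→b34/s2 MISS; vc=[]
#2 0x9a→b38/s6 MISS; vc=[62]
#3 0xfa→b62/s6 VC-HIT; vc=[38]
#4 0x93→b36/s4 MISS; vc=[38]
#5 0x90→b36/s4 L1-HIT; vc=[38]
#6 0x93→b36/s4 L1-HIT; vc=[38]
#7 0x91→b36/s4 L1-HIT; vc=[38]
#8 0x98→b38/s6 VC-HIT; vc=[62]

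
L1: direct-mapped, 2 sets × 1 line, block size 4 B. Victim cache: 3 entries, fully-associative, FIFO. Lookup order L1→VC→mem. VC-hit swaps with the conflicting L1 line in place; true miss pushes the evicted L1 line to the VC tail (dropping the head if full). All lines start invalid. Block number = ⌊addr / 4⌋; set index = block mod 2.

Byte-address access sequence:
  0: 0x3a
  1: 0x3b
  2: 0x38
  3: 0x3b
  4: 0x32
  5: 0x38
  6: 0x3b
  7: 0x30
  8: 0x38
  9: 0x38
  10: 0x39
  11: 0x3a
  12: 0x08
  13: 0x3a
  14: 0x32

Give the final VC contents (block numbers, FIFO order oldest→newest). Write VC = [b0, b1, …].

#0 0x3a→b14/s0 MISS; vc=[]
#1 0x3b→b14/s0 L1-HIT; vc=[]
#2 0x38→b14/s0 L1-HIT; vc=[]
#3 0x3b→b14/s0 L1-HIT; vc=[]
#4 0x32→b12/s0 MISS; vc=[14]
#5 0x38→b14/s0 VC-HIT; vc=[12]
#6 0x3b→b14/s0 L1-HIT; vc=[12]
#7 0x30→b12/s0 VC-HIT; vc=[14]
#8 0x38→b14/s0 VC-HIT; vc=[12]
#9 0x38→b14/s0 L1-HIT; vc=[12]
#10 0x39→b14/s0 L1-HIT; vc=[12]
#11 0x3a→b14/s0 L1-HIT; vc=[12]
#12 0x8→b2/s0 MISS; vc=[12,14]
#13 0x3a→b14/s0 VC-HIT; vc=[12,2]
#14 0x32→b12/s0 VC-HIT; vc=[14,2]

VC = [14, 2]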